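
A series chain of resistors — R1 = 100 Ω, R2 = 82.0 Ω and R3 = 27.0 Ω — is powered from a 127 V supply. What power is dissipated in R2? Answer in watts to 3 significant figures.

Every series element carries the same I. Get I from the total resistance, then P = I² × R2.
R_total = 100 + 82.0 + 27.0 = 209.0 Ω
I = V / R_total = 127 / 209.0 = 0.6077 A
P_R2 = I² × R2 = (0.6077)² × 82.0 = 30.28 W

30.3 W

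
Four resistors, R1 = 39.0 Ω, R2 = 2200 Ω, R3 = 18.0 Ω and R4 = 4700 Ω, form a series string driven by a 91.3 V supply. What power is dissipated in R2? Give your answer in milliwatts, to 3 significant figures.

Since the resistors are in series they all carry the loop current I = V/R_total; the power in any one is I²R.
R_total = 39.0 + 2200 + 18.0 + 4700 = 6957 Ω
I = V / R_total = 91.3 / 6957 = 0.01312 A
P_R2 = I² × R2 = (0.01312)² × 2200 = 0.3789 W

379 mW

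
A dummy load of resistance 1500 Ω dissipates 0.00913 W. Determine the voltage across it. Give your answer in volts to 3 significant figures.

3.70 V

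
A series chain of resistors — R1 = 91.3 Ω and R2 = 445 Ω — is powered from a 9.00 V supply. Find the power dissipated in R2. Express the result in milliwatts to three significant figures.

125 mW

Since the resistors are in series they all carry the loop current I = V/R_total; the power in any one is I²R.
R_total = 91.3 + 445 = 536.3 Ω
I = V / R_total = 9.00 / 536.3 = 0.01678 A
P_R2 = I² × R2 = (0.01678)² × 445 = 0.1253 W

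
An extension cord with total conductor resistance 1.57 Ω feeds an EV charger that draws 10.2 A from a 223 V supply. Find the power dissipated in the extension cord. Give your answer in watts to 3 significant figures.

163 W

Line loss is just I²R for the cable — we know both I and R_line directly.
The extension cord carries the full 10.2 A.
P_line = I² R_line = (10.20)² × 1.57 = 163.3 W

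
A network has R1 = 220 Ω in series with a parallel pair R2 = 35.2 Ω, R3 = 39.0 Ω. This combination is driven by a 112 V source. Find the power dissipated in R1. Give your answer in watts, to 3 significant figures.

Reduce the parallel pair to R_p first; the network is then a simple series string.
R_p = (35.2×39.0)/(35.2+39.0) = 18.50 Ω
R_total = 220 + 18.50 = 238.5 Ω
I = V / R_total = 112 / 238.5 = 0.4696 A
R1 carries the full series current, so P = I²R.
P_R1 = (0.4696)² × 220 = 48.52 W

48.5 W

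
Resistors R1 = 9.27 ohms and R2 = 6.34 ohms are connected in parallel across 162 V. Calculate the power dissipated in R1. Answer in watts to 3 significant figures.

The supply voltage appears across each parallel branch — just use P = V²/R1.
P_R1 = V² / R1 = (162)² / 9.27 Ω = 2831 W

2830 W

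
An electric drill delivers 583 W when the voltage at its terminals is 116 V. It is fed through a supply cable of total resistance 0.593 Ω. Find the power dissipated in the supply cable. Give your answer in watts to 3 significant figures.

15.0 W

Line loss is just I²R for the cable — we know both I and R_line directly.
I = P / V = 583 / 116 = 5.026 A through the supply cable.
P_line = I² R_line = (5.026)² × 0.593 = 14.98 W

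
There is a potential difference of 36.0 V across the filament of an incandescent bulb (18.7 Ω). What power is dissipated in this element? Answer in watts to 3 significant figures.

69.3 W

Voltage and resistance are given, so P = V²/R is the one-step route.
P = (36.0 V)² / 18.7 Ω = 69.30 W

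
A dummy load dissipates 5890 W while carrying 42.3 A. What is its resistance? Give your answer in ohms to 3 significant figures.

Inverting the appropriate power form: R = P / I².
R = 5890 / (42.30)² = 3.292 Ω

3.29 Ω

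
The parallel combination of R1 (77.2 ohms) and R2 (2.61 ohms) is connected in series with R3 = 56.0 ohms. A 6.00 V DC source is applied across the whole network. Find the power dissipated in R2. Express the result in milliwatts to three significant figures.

25.7 mW

Reduce the parallel combination to a single R_p; the circuit then becomes R_p in series with the remaining resistor.
R_p = (77.2×2.61)/(77.2+2.61) = 2.525 Ω
R_total = R_p + 56.0 = 2.525 + 56.0 = 58.52 Ω
I = V / R_total = 6.00 / 58.52 = 0.1025 A
Voltage across the parallel pair: V_p = I × R_p = 0.1025 × 2.525 = 0.2588 V
R2 sits across V_p; its power is V_p²/R.
P_R2 = (0.2588)² / 2.61 = 0.02567 W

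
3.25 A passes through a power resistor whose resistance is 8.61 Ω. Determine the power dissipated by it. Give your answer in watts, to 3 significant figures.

The current through and the resistance of the element are both given; use P = I²R.
P = (3.250 A)² × 8.61 Ω = 90.94 W

90.9 W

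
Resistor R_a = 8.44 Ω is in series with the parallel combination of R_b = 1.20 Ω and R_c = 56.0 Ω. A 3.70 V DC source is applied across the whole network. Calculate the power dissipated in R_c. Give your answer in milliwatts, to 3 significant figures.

Reduce the parallel pair to R_p first; the network is then a simple series string.
R_p = (1.20×56.0)/(1.20+56.0) = 1.175 Ω
R_total = 8.44 + 1.175 = 9.615 Ω
I = V / R_total = 3.70 / 9.615 = 0.3848 A
Voltage across the parallel pair: V_p = I × R_p = 0.3848 × 1.175 = 0.4521 V
R_c is across V_p, so use P = V²/R for that branch.
P_R_c = (0.4521)² / 56.0 = 0.003650 W

3.65 mW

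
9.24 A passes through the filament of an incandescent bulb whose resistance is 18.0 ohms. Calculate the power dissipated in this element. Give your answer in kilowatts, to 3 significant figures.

1.54 kW

The current through and the resistance of the element are both given; use P = I²R.
P = (9.240 A)² × 18.0 Ω = 1537 W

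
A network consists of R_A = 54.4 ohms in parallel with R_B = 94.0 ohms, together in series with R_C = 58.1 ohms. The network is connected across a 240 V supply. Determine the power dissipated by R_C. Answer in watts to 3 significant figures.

Collapse the R_A‖R_B pair into one equivalent R_p; then R_p and R_C form a series string.
R_p = (54.4×94.0)/(54.4+94.0) = 34.46 Ω
R_total = R_p + 58.1 = 34.46 + 58.1 = 92.56 Ω
I = V / R_total = 240 / 92.56 = 2.593 A
All the supply current flows through R_C; use P = I²R_C.
P_R_C = (2.593)² × 58.1 = 390.6 W

391 W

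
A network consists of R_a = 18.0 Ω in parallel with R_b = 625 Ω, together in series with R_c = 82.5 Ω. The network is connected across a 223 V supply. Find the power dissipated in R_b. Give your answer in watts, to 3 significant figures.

Reduce the parallel combination to a single R_p; the circuit then becomes R_p in series with the remaining resistor.
R_p = (18.0×625)/(18.0+625) = 17.50 Ω
R_total = R_p + 82.5 = 17.50 + 82.5 = 100.0 Ω
I = V / R_total = 223 / 100.0 = 2.230 A
Voltage across the parallel pair: V_p = I × R_p = 2.230 × 17.50 = 39.02 V
R_b has V_p across it, so P = V_p²/R_b.
P_R_b = (39.02)² / 625 = 2.436 W

2.44 W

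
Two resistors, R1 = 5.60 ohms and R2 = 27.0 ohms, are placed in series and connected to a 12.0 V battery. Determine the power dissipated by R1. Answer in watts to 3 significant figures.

0.759 W

In a series string the same current flows through every resistor — find that current, then P = I²R for the one we want.
R_total = 5.60 + 27.0 = 32.60 Ω
I = V / R_total = 12.0 / 32.60 = 0.3681 A
P_R1 = I² × R1 = (0.3681)² × 5.60 = 0.7588 W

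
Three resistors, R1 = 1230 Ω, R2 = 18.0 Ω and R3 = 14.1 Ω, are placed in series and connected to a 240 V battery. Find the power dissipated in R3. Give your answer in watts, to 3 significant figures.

The current is common to all series resistors; compute it, then apply P = I²R for the target.
R_total = 1230 + 18.0 + 14.1 = 1262 Ω
I = V / R_total = 240 / 1262 = 0.1902 A
P_R3 = I² × R3 = (0.1902)² × 14.1 = 0.5099 W

0.510 W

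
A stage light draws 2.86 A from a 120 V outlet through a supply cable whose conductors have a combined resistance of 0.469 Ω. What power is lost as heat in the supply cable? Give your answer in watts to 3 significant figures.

The supply cable is a series resistance carrying the load current; its dissipation is I²R_line.
The supply cable carries the full 2.86 A.
P_line = I² R_line = (2.860)² × 0.469 = 3.836 W

3.84 W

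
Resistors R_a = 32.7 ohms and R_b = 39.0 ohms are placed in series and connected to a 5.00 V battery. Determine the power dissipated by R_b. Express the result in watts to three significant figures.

0.190 W

In a series string the same current flows through every resistor — find that current, then P = I²R for the one we want.
R_total = 32.7 + 39.0 = 71.70 Ω
I = V / R_total = 5.00 / 71.70 = 0.06974 A
P_R_b = I² × R_b = (0.06974)² × 39.0 = 0.1897 W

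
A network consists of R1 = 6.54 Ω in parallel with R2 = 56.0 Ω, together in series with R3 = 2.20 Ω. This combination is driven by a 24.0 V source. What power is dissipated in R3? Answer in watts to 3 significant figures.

Combine R1 and R2 into their parallel equivalent first, reducing the network to two series resistors.
R_p = (6.54×56.0)/(6.54+56.0) = 5.856 Ω
R_total = R_p + 2.20 = 5.856 + 2.20 = 8.056 Ω
I = V / R_total = 24.0 / 8.056 = 2.979 A
R3 carries the full series current, so P = I²R.
P_R3 = (2.979)² × 2.20 = 19.53 W

19.5 W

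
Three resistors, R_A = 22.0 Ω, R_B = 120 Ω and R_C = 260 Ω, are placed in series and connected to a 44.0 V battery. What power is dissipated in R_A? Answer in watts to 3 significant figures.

0.264 W

Since the resistors are in series they all carry the loop current I = V/R_total; the power in any one is I²R.
R_total = 22.0 + 120 + 260 = 402.0 Ω
I = V / R_total = 44.0 / 402.0 = 0.1095 A
P_R_A = I² × R_A = (0.1095)² × 22.0 = 0.2636 W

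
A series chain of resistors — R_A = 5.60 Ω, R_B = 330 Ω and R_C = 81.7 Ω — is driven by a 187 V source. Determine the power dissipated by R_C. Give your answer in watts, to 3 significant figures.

16.4 W

Series elements share the same current, so find I first, then use P = I²R.
R_total = 5.60 + 330 + 81.7 = 417.3 Ω
I = V / R_total = 187 / 417.3 = 0.4481 A
P_R_C = I² × R_C = (0.4481)² × 81.7 = 16.41 W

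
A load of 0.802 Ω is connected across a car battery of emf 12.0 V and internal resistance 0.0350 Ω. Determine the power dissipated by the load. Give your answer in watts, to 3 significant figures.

165 W

Load and internal resistance form a series loop — compute the loop current, then the load power via I²R.
I = ε / (r + R) = 12.0 / (0.0350 + 0.802) = 14.34 A
P_load = I² R = (14.34)² × 0.802 = 164.8 W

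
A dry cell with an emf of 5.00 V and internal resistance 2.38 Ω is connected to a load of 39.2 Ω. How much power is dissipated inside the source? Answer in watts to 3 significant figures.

0.0344 W

The source's internal resistance is just another series element carrying I; its dissipation is I²r.
I = ε / (r + R) = 5.00 / (2.38 + 39.2) = 0.1203 A
P_int = I² r = (0.1203)² × 2.38 = 0.03442 W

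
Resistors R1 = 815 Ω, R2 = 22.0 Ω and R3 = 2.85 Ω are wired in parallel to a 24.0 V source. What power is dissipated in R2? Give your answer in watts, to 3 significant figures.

26.2 W

Parallel branches share the same voltage; P = V²/R gives the branch power in one step.
P_R2 = V² / R2 = (24.0)² / 22.0 Ω = 26.18 W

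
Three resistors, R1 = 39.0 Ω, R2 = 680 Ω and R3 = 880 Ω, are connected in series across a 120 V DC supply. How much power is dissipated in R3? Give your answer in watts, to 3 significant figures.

4.96 W

Every series element carries the same I. Get I from the total resistance, then P = I² × R3.
R_total = 39.0 + 680 + 880 = 1599 Ω
I = V / R_total = 120 / 1599 = 0.07505 A
P_R3 = I² × R3 = (0.07505)² × 880 = 4.956 W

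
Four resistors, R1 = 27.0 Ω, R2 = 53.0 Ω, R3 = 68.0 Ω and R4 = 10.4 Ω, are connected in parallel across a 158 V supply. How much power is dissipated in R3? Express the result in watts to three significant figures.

367 W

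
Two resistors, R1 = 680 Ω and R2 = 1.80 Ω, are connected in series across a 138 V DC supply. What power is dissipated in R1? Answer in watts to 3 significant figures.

27.9 W

The current is common to all series resistors; compute it, then apply P = I²R for the target.
R_total = 680 + 1.80 = 681.8 Ω
I = V / R_total = 138 / 681.8 = 0.2024 A
P_R1 = I² × R1 = (0.2024)² × 680 = 27.86 W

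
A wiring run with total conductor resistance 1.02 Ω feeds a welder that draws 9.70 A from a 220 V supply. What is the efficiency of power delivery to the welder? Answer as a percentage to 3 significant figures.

The wiring run carries the full 9.70 A.
P_line = I² R_line = (9.700)² × 1.02 = 95.97 W
P_source = V I = 220 × 9.700 = 2134 W; P_load = 2038 W
η = P_load / P_source = 2038 / 2134 = 0.9550

95.5 %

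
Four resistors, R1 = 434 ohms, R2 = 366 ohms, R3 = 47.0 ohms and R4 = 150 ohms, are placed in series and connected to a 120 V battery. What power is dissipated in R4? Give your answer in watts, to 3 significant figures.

Every series element carries the same I. Get I from the total resistance, then P = I² × R4.
R_total = 434 + 366 + 47.0 + 150 = 997.0 Ω
I = V / R_total = 120 / 997.0 = 0.1204 A
P_R4 = I² × R4 = (0.1204)² × 150 = 2.173 W

2.17 W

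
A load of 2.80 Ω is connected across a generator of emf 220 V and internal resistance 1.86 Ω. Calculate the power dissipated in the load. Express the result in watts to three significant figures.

Find the circuit current first, then P = I²R for the load (series elements share I).
I = ε / (r + R) = 220 / (1.86 + 2.80) = 47.21 A
P_load = I² R = (47.21)² × 2.80 = 6241 W

6240 W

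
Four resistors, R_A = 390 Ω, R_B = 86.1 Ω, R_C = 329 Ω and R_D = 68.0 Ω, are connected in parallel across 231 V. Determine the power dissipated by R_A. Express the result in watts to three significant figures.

R_A sits directly across the source, so P = V²/R with V = 231 V.
P_R_A = V² / R_A = (231)² / 390 Ω = 136.8 W

137 W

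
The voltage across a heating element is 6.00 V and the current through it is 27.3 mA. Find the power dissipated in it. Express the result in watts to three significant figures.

0.164 W

V and I are known directly — P = V I, no intermediate step needed.
P = 6.00 V × 0.02730 A = 0.1638 W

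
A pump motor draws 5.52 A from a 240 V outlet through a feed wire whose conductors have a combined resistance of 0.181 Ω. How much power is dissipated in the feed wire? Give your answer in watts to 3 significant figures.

Only the current and the line resistance are needed for the I²R loss.
The feed wire carries the full 5.52 A.
P_line = I² R_line = (5.520)² × 0.181 = 5.515 W

5.52 W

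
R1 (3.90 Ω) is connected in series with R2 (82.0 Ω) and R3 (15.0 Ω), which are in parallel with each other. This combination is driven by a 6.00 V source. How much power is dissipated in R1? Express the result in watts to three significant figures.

Replace R2 and R3 with their parallel equivalent so the circuit becomes R1 in series with R_p.
R_p = (82.0×15.0)/(82.0+15.0) = 12.68 Ω
R_total = 3.90 + 12.68 = 16.58 Ω
I = V / R_total = 6.00 / 16.58 = 0.3619 A
R1 is in the main series path, so its power is I²R1.
P_R1 = (0.3619)² × 3.90 = 0.5107 W

0.511 W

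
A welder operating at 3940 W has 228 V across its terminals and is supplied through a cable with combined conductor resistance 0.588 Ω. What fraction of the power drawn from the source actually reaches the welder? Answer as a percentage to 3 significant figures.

I = P / V = 3940 / 228 = 17.28 A through the cable.
P_line = I² R_line = (17.28)² × 0.588 = 175.6 W
P_source = P_load + P_line = 3940 + 175.6 = 4116 W
η = P_load / P_source = 3940 / 4116 = 0.9573

95.7 %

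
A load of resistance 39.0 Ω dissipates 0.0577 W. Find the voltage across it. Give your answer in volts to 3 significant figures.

The two known quantities fix the third via V = √(P R).
V = √(0.0577 × 39.0) = 1.500 V

1.50 V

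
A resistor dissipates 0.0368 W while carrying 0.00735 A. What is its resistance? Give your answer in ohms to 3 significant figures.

681 Ω

From P = V I = I²R = V²/R, with the two given quantities we get R = P / I².
R = 0.0368 / (0.007350)² = 681.2 Ω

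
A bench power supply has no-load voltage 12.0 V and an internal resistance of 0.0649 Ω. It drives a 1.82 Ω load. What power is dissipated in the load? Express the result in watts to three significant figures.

73.8 W

With r and R in series, I = ε/(r+R); the load dissipates I²R.
I = ε / (r + R) = 12.0 / (0.0649 + 1.82) = 6.366 A
P_load = I² R = (6.366)² × 1.82 = 73.77 W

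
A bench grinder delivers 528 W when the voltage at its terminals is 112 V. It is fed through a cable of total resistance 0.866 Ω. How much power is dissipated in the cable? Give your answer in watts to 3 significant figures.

19.2 W

The cable is a series resistance carrying the load current; its dissipation is I²R_line.
I = P / V = 528 / 112 = 4.714 A through the cable.
P_line = I² R_line = (4.714)² × 0.866 = 19.25 W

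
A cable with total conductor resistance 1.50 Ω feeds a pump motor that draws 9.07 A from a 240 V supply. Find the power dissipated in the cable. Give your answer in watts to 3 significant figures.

123 W

Line loss is just I²R for the cable — we know both I and R_line directly.
The cable carries the full 9.07 A.
P_line = I² R_line = (9.070)² × 1.50 = 123.4 W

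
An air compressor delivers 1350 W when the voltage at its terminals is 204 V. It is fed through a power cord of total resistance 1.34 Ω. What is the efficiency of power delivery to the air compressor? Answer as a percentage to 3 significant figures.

I = P / V = 1350 / 204 = 6.618 A through the power cord.
P_line = I² R_line = (6.618)² × 1.34 = 58.68 W
P_source = P_load + P_line = 1350 + 58.68 = 1409 W
η = P_load / P_source = 1350 / 1409 = 0.9583

95.8 %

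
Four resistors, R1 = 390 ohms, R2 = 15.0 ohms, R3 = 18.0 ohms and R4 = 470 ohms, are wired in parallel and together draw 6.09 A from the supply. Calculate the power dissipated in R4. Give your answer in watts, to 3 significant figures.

4.90 W

The branches share the same voltage, but only the total current is given — find V from the equivalent resistance first.
1/R_eq = 1/390 + 1/15.0 + 1/18.0 + 1/470 ⇒ R_eq = 7.879 Ω
V = I_total × R_eq = 6.090 × 7.879 = 47.99 V
P_R4 = V² / R4 = (47.99)² / 470 = 4.899 W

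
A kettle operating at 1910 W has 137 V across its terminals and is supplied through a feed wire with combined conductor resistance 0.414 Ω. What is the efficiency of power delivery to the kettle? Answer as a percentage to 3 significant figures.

I = P / V = 1910 / 137 = 13.94 A through the feed wire.
P_line = I² R_line = (13.94)² × 0.414 = 80.47 W
P_source = P_load + P_line = 1910 + 80.47 = 1990 W
η = P_load / P_source = 1910 / 1990 = 0.9596

96.0 %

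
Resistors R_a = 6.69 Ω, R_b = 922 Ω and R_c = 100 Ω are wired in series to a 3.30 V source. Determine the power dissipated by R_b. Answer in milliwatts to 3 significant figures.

9.49 mW

The current is common to all series resistors; compute it, then apply P = I²R for the target.
R_total = 6.69 + 922 + 100 = 1029 Ω
I = V / R_total = 3.30 / 1029 = 0.003208 A
P_R_b = I² × R_b = (0.003208)² × 922 = 0.009488 W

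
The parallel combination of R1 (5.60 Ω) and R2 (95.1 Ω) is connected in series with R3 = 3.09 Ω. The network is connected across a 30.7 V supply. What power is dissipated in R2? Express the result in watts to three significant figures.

First find R_p for the parallel pair, then treat R_p + R3 as a series loop.
R_p = (5.60×95.1)/(5.60+95.1) = 5.289 Ω
R_total = R_p + 3.09 = 5.289 + 3.09 = 8.379 Ω
I = V / R_total = 30.7 / 8.379 = 3.664 A
Voltage across the parallel pair: V_p = I × R_p = 3.664 × 5.289 = 19.38 V
R2 has V_p across it, so P = V_p²/R2.
P_R2 = (19.38)² / 95.1 = 3.949 W

3.95 W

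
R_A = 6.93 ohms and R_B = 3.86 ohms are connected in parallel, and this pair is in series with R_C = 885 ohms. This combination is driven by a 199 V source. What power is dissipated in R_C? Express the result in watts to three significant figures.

44.5 W

First find R_p for the parallel pair, then treat R_p + R_C as a series loop.
R_p = (6.93×3.86)/(6.93+3.86) = 2.479 Ω
R_total = R_p + 885 = 2.479 + 885 = 887.5 Ω
I = V / R_total = 199 / 887.5 = 0.2242 A
All the supply current flows through R_C; use P = I²R_C.
P_R_C = (0.2242)² × 885 = 44.50 W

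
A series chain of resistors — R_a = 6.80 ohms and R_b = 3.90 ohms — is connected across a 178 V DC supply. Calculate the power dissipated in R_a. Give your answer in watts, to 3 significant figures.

1880 W

Since the resistors are in series they all carry the loop current I = V/R_total; the power in any one is I²R.
R_total = 6.80 + 3.90 = 10.70 Ω
I = V / R_total = 178 / 10.70 = 16.64 A
P_R_a = I² × R_a = (16.64)² × 6.80 = 1882 W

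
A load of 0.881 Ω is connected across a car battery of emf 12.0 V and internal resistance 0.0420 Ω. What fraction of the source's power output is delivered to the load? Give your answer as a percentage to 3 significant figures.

Both r and R carry the same current, so the power split is just the resistance split: η = R/(R+r).
η = R / (R + r) = 0.881 / (0.881 + 0.0420) = 0.9545

95.4 %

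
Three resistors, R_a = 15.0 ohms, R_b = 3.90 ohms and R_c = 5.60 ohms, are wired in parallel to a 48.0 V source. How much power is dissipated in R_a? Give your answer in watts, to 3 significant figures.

154 W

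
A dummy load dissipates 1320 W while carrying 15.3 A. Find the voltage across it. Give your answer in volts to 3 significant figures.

86.3 V

From P = V I = I²R = V²/R, with the two given quantities we get V = P / I.
V = 1320 / 15.30 = 86.27 V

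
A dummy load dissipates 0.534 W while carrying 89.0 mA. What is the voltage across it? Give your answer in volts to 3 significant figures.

6.00 V

Rearranging the power relation for the two known quantities gives V = P / I.
V = 0.534 / 0.08900 = 6.000 V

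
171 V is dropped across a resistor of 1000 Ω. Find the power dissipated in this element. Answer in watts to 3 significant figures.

V and R are stated; P = V²/R avoids computing the current.
P = (171 V)² / 1000 Ω = 29.24 W

29.2 W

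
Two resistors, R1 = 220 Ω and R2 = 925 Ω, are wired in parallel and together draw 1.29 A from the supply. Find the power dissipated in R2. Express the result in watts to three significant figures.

Parallel branches share V, not I — compute V via R_eq, then use V²/R for the target branch.
1/R_eq = 1/220 + 1/925 ⇒ R_eq = 177.7 Ω
V = I_total × R_eq = 1.290 × 177.7 = 229.3 V
P_R2 = V² / R2 = (229.3)² / 925 = 56.83 W

56.8 W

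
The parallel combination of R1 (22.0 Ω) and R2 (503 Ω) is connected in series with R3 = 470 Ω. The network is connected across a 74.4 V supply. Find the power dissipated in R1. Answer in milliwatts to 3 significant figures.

Combine R1 and R2 into their parallel equivalent first, reducing the network to two series resistors.
R_p = (22.0×503)/(22.0+503) = 21.08 Ω
R_total = R_p + 470 = 21.08 + 470 = 491.1 Ω
I = V / R_total = 74.4 / 491.1 = 0.1515 A
Voltage across the parallel pair: V_p = I × R_p = 0.1515 × 21.08 = 3.193 V
R1 has V_p across it, so P = V_p²/R1.
P_R1 = (3.193)² / 22.0 = 0.4635 W

464 mW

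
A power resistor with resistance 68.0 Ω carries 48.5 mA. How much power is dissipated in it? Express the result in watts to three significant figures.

With I and R stated, P = I²R applies in one step.
P = (0.04850 A)² × 68.0 Ω = 0.1600 W

0.160 W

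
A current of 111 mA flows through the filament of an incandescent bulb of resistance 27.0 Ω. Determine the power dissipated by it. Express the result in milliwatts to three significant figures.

Current and resistance are given, so P = I²R is the direct form.
P = (0.1110 A)² × 27.0 Ω = 0.3327 W

333 mW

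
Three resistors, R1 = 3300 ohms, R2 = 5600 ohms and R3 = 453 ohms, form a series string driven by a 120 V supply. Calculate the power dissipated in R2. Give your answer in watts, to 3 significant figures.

Series elements share the same current, so find I first, then use P = I²R.
R_total = 3300 + 5600 + 453 = 9353 Ω
I = V / R_total = 120 / 9353 = 0.01283 A
P_R2 = I² × R2 = (0.01283)² × 5600 = 0.9218 W

0.922 W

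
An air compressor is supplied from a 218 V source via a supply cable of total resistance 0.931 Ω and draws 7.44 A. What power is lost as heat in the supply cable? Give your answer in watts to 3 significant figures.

51.5 W

Only the current and the line resistance are needed for the I²R loss.
The supply cable carries the full 7.44 A.
P_line = I² R_line = (7.440)² × 0.931 = 51.53 W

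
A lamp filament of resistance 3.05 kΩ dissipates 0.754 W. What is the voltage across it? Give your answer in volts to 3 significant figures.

The two known quantities fix the third via V = √(P R).
V = √(0.754 × 3050) = 47.96 V

48.0 V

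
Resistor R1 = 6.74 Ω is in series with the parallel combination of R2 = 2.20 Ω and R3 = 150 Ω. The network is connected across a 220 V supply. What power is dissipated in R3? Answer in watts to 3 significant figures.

First combine the parallel branches into one equivalent R_p, then R1 + R_p is a series pair.
R_p = (2.20×150)/(2.20+150) = 2.168 Ω
R_total = 6.74 + 2.168 = 8.908 Ω
I = V / R_total = 220 / 8.908 = 24.70 A
Voltage across the parallel pair: V_p = I × R_p = 24.70 × 2.168 = 53.55 V
R3 sees V_p directly, so P = V_p² / R3.
P_R3 = (53.55)² / 150 = 19.11 W

19.1 W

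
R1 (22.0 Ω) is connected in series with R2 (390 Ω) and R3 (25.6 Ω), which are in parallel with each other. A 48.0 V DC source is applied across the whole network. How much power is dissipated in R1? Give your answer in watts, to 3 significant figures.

23.9 W

Collapse R2‖R3 to a single equivalent, reducing the network to two series elements.
R_p = (390×25.6)/(390+25.6) = 24.02 Ω
R_total = 22.0 + 24.02 = 46.02 Ω
I = V / R_total = 48.0 / 46.02 = 1.043 A
R1 carries the full series current, so P = I²R.
P_R1 = (1.043)² × 22.0 = 23.93 W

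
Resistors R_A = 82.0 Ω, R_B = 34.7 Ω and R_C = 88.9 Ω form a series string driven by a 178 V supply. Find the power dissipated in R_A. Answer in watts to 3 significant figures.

The current is common to all series resistors; compute it, then apply P = I²R for the target.
R_total = 82.0 + 34.7 + 88.9 = 205.6 Ω
I = V / R_total = 178 / 205.6 = 0.8658 A
P_R_A = I² × R_A = (0.8658)² × 82.0 = 61.46 W

61.5 W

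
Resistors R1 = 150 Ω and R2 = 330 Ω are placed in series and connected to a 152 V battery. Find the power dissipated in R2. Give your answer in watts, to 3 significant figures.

In a series string the same current flows through every resistor — find that current, then P = I²R for the one we want.
R_total = 150 + 330 = 480.0 Ω
I = V / R_total = 152 / 480.0 = 0.3167 A
P_R2 = I² × R2 = (0.3167)² × 330 = 33.09 W

33.1 W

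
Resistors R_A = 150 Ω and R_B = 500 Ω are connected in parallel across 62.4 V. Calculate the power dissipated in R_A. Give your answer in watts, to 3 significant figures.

R_A sits directly across the source, so P = V²/R with V = 62.4 V.
P_R_A = V² / R_A = (62.4)² / 150 Ω = 25.96 W

26.0 W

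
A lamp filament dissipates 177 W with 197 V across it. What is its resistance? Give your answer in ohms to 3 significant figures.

Rearranging the power relation for the two known quantities gives R = V² / P.
R = (197)² / 177 = 219.3 Ω

219 Ω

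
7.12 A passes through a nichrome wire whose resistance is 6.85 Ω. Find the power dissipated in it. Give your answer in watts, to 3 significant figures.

347 W

Knowing I and R, the power is just I²R — no need to find V first.
P = (7.120 A)² × 6.85 Ω = 347.3 W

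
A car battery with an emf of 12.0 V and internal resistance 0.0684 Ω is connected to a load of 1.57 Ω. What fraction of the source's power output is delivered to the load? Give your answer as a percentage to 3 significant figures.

The source delivers εI, of which I²R reaches the load and I²r is lost; since I is common, η = R/(R+r).
η = R / (R + r) = 1.57 / (1.57 + 0.0684) = 0.9583

95.8 %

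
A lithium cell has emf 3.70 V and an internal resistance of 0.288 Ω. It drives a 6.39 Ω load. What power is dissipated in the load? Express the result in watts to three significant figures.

1.96 W

Find the circuit current first, then P = I²R for the load (series elements share I).
I = ε / (r + R) = 3.70 / (0.288 + 6.39) = 0.5541 A
P_load = I² R = (0.5541)² × 6.39 = 1.962 W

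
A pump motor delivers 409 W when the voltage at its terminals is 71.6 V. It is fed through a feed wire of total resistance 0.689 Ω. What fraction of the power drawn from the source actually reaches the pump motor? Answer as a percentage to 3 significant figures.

I = P / V = 409 / 71.6 = 5.712 A through the feed wire.
P_line = I² R_line = (5.712)² × 0.689 = 22.48 W
P_source = P_load + P_line = 409.0 + 22.48 = 431.5 W
η = P_load / P_source = 409.0 / 431.5 = 0.9479

94.8 %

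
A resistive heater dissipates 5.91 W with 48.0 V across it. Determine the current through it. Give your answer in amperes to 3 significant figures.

0.123 A

From P = V I = I²R = V²/R, with the two given quantities we get I = P / V.
I = 5.91 / 48.0 = 0.1231 A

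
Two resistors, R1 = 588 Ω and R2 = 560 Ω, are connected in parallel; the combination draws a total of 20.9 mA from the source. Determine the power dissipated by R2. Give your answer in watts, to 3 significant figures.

0.0642 W

We need the common branch voltage; get it from I_total × R_eq, then P = V²/R for the branch.
1/R_eq = 1/588 + 1/560 ⇒ R_eq = 286.8 Ω
V = I_total × R_eq = 0.02090 × 286.8 = 5.995 V
P_R2 = V² / R2 = (5.995)² / 560 = 0.06417 W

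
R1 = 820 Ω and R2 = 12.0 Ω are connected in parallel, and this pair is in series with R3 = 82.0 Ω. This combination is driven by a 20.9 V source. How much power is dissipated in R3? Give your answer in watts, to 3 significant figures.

Reduce the parallel combination to a single R_p; the circuit then becomes R_p in series with the remaining resistor.
R_p = (820×12.0)/(820+12.0) = 11.83 Ω
R_total = R_p + 82.0 = 11.83 + 82.0 = 93.83 Ω
I = V / R_total = 20.9 / 93.83 = 0.2228 A
R3 is the series element, so its power is I²R.
P_R3 = (0.2228)² × 82.0 = 4.069 W

4.07 W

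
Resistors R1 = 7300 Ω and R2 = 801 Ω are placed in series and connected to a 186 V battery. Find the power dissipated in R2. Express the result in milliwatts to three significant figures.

The current is common to all series resistors; compute it, then apply P = I²R for the target.
R_total = 7300 + 801 = 8101 Ω
I = V / R_total = 186 / 8101 = 0.02296 A
P_R2 = I² × R2 = (0.02296)² × 801 = 0.4223 W

422 mW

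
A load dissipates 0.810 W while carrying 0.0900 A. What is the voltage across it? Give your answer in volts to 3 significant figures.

9.00 V

The two known quantities fix the third via V = P / I.
V = 0.810 / 0.09000 = 9.000 V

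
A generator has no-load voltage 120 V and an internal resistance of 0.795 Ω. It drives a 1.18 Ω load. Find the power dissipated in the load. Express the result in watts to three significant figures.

With r and R in series, I = ε/(r+R); the load dissipates I²R.
I = ε / (r + R) = 120 / (0.795 + 1.18) = 60.76 A
P_load = I² R = (60.76)² × 1.18 = 4356 W

4360 W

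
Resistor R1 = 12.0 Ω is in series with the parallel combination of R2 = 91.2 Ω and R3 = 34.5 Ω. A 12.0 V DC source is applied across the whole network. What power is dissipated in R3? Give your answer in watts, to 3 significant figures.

1.91 W

Reduce the parallel pair to R_p first; the network is then a simple series string.
R_p = (91.2×34.5)/(91.2+34.5) = 25.03 Ω
R_total = 12.0 + 25.03 = 37.03 Ω
I = V / R_total = 12.0 / 37.03 = 0.3241 A
Voltage across the parallel pair: V_p = I × R_p = 0.3241 × 25.03 = 8.111 V
R3 sees V_p directly, so P = V_p² / R3.
P_R3 = (8.111)² / 34.5 = 1.907 W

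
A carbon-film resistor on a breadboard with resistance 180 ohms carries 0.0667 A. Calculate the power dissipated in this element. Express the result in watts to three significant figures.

With I and R stated, P = I²R applies in one step.
P = (0.06670 A)² × 180 Ω = 0.8008 W

0.801 W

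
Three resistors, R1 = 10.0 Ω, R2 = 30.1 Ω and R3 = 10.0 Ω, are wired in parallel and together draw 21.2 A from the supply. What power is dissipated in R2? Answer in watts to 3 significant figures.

275 W

Only the total current is stated, so first find the parallel equivalent to get the voltage across the combination.
1/R_eq = 1/10.0 + 1/30.1 + 1/10.0 ⇒ R_eq = 4.288 Ω
V = I_total × R_eq = 21.20 × 4.288 = 90.90 V
P_R2 = V² / R2 = (90.90)² / 30.1 = 274.5 W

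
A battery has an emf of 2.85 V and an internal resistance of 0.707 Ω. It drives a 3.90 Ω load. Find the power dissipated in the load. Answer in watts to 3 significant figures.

With r and R in series, I = ε/(r+R); the load dissipates I²R.
I = ε / (r + R) = 2.85 / (0.707 + 3.90) = 0.6186 A
P_load = I² R = (0.6186)² × 3.90 = 1.493 W

1.49 W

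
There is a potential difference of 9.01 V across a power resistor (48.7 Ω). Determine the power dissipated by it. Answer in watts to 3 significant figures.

1.67 W

V and R are stated; P = V²/R avoids computing the current.
P = (9.01 V)² / 48.7 Ω = 1.667 W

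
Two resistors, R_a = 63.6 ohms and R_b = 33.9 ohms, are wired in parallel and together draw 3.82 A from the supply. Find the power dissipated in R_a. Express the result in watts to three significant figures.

We need the common branch voltage; get it from I_total × R_eq, then P = V²/R for the branch.
1/R_eq = 1/63.6 + 1/33.9 ⇒ R_eq = 22.11 Ω
V = I_total × R_eq = 3.820 × 22.11 = 84.47 V
P_R_a = V² / R_a = (84.47)² / 63.6 = 112.2 W

112 W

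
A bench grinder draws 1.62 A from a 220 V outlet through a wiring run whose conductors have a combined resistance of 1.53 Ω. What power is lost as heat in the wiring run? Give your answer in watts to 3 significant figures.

4.02 W

Line loss is just I²R for the cable — we know both I and R_line directly.
The wiring run carries the full 1.62 A.
P_line = I² R_line = (1.620)² × 1.53 = 4.015 W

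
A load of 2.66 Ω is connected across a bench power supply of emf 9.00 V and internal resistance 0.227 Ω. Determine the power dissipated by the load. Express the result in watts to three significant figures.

Find the circuit current first, then P = I²R for the load (series elements share I).
I = ε / (r + R) = 9.00 / (0.227 + 2.66) = 3.117 A
P_load = I² R = (3.117)² × 2.66 = 25.85 W

25.9 W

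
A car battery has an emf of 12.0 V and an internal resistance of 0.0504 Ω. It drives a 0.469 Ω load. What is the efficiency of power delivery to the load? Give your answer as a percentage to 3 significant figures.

η = P_load/(P_load+P_int) = I²R/(I²R+I²r) = R/(R+r) — the I² cancels for series elements.
η = R / (R + r) = 0.469 / (0.469 + 0.0504) = 0.9030

90.3 %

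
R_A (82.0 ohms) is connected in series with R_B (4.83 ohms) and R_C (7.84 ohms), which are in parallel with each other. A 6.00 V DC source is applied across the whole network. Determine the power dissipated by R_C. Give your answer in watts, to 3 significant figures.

Reduce the parallel pair to R_p first; the network is then a simple series string.
R_p = (4.83×7.84)/(4.83+7.84) = 2.989 Ω
R_total = 82.0 + 2.989 = 84.99 Ω
I = V / R_total = 6.00 / 84.99 = 0.07060 A
Voltage across the parallel pair: V_p = I × R_p = 0.07060 × 2.989 = 0.2110 V
With V_p across R_C, its power is V_p²/R_C.
P_R_C = (0.2110)² / 7.84 = 0.005679 W

0.00568 W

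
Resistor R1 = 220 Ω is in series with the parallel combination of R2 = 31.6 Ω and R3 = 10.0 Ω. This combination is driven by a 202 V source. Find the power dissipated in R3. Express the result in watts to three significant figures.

4.55 W

Reduce the parallel pair to R_p first; the network is then a simple series string.
R_p = (31.6×10.0)/(31.6+10.0) = 7.596 Ω
R_total = 220 + 7.596 = 227.6 Ω
I = V / R_total = 202 / 227.6 = 0.8875 A
Voltage across the parallel pair: V_p = I × R_p = 0.8875 × 7.596 = 6.742 V
R3 is across V_p, so use P = V²/R for that branch.
P_R3 = (6.742)² / 10.0 = 4.545 W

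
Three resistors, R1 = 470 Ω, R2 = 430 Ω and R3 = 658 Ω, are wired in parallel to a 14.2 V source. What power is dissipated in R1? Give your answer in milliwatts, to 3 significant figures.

429 mW

Parallel branches share the same voltage; P = V²/R gives the branch power in one step.
P_R1 = V² / R1 = (14.2)² / 470 Ω = 0.4290 W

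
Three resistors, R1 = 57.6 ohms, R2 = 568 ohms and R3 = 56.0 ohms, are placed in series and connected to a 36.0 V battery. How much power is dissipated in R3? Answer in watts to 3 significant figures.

The current is common to all series resistors; compute it, then apply P = I²R for the target.
R_total = 57.6 + 568 + 56.0 = 681.6 Ω
I = V / R_total = 36.0 / 681.6 = 0.05282 A
P_R3 = I² × R3 = (0.05282)² × 56.0 = 0.1562 W

0.156 W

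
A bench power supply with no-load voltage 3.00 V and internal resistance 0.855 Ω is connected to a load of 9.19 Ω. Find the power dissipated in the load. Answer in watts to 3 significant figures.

0.820 W

With r and R in series, I = ε/(r+R); the load dissipates I²R.
I = ε / (r + R) = 3.00 / (0.855 + 9.19) = 0.2987 A
P_load = I² R = (0.2987)² × 9.19 = 0.8197 W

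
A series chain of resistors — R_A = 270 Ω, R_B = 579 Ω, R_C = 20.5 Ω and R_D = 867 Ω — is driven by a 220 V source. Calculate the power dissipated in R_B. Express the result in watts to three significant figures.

Series elements share the same current, so find I first, then use P = I²R.
R_total = 270 + 579 + 20.5 + 867 = 1736 Ω
I = V / R_total = 220 / 1736 = 0.1267 A
P_R_B = I² × R_B = (0.1267)² × 579 = 9.293 W

9.29 W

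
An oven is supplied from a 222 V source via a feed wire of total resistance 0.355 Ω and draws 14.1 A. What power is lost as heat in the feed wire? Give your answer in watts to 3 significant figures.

70.6 W

The feed wire is a series resistance carrying the load current; its dissipation is I²R_line.
The feed wire carries the full 14.1 A.
P_line = I² R_line = (14.10)² × 0.355 = 70.58 W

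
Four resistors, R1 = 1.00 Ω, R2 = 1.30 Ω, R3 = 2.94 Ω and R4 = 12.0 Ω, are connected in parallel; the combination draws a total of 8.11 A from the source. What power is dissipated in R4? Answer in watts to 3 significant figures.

We need the common branch voltage; get it from I_total × R_eq, then P = V²/R for the branch.
1/R_eq = 1/1.00 + 1/1.30 + 1/2.94 + 1/12.0 ⇒ R_eq = 0.4561 Ω
V = I_total × R_eq = 8.110 × 0.4561 = 3.699 V
P_R4 = V² / R4 = (3.699)² / 12.0 = 1.140 W

1.14 W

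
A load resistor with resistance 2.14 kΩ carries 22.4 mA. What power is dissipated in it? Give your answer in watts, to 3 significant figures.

1.07 W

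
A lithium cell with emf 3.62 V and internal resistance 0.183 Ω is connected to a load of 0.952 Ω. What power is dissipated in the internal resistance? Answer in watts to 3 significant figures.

1.86 W

Internal loss is I²r, with I set by the total series resistance r+R.
I = ε / (r + R) = 3.62 / (0.183 + 0.952) = 3.189 A
P_int = I² r = (3.189)² × 0.183 = 1.862 W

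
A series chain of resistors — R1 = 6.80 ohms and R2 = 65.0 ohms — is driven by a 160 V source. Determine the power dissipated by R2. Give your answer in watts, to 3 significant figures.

In a series string the same current flows through every resistor — find that current, then P = I²R for the one we want.
R_total = 6.80 + 65.0 = 71.80 Ω
I = V / R_total = 160 / 71.80 = 2.228 A
P_R2 = I² × R2 = (2.228)² × 65.0 = 322.8 W

323 W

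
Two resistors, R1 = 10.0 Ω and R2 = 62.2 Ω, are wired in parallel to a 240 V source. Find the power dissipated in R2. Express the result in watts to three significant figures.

926 W

The supply voltage appears across each parallel branch — just use P = V²/R2.
P_R2 = V² / R2 = (240)² / 62.2 Ω = 926.0 W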